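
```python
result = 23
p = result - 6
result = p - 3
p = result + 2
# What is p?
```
Trace:
  result=23
  result=23, p=17
  result=14, p=17
  result=14, p=16

Final answer: 16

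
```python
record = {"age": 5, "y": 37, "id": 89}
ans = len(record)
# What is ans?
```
Trace:
  record={'age': 5, 'y': 37, 'id': 89}
  record={'age': 5, 'y': 37, 'id': 89}, ans=3

Final answer: 3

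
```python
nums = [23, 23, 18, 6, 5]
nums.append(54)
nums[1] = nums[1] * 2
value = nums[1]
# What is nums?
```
Trace:
  nums=[23, 23, 18, 6, 5]
  nums=[23, 23, 18, 6, 5, 54]
  nums=[23, 46, 18, 6, 5, 54]
  nums=[23, 46, 18, 6, 5, 54], value=46

Final answer: [23, 46, 18, 6, 5, 54]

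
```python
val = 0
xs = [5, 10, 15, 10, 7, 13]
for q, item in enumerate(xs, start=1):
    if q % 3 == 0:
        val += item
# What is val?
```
Trace:
  val=0
  val=0, q=1, item=5
  val=0, q=2, item=10
  val=15, q=3, item=15
  val=15, q=4, item=10
  val=15, q=5, item=7
  val=28, q=6, item=13

Final answer: 28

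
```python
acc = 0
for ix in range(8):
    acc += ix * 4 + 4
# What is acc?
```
Trace:
  acc=0
  acc=4, ix=0
  acc=12, ix=1
  acc=24, ix=2
  acc=40, ix=3
  acc=60, ix=4
  acc=84, ix=5
  acc=112, ix=6
  acc=144, ix=7

Final answer: 144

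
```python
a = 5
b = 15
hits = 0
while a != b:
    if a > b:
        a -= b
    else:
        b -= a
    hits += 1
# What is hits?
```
Trace:
  a=5
  a=5, b=15
  a=5, b=15, hits=0
  a=5, b=10, hits=1
  a=5, b=5, hits=2

Final answer: 2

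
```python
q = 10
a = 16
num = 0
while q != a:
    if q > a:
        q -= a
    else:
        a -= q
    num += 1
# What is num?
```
Trace:
  q=10
  q=10, a=16
  q=10, a=16, num=0
  q=10, a=6, num=1
  q=4, a=6, num=2
  q=4, a=2, num=3
  q=2, a=2, num=4

Final answer: 4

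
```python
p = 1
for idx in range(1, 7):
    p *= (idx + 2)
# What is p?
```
Trace:
  p=1
  p=3, idx=1
  p=12, idx=2
  p=60, idx=3
  p=360, idx=4
  p=2520, idx=5
  p=20160, idx=6

Final answer: 20160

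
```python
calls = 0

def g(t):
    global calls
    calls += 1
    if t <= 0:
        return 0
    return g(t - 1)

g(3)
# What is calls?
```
Call trace:
g(t=3)
  g(t=2)
    g(t=1)
      g(t=0)
      -> return 0
    -> return 0
  -> return 0
-> return 0

calls is incremented once per call. g is entered once for each t = 3, 2, 1, 0 (the t <= 0 call returns without recursing), i.e. 3 + 1 calls.
calls = 4

Final answer: 4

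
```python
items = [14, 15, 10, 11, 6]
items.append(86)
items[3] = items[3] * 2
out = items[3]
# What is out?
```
Trace:
  items=[14, 15, 10, 11, 6]
  items=[14, 15, 10, 11, 6, 86]
  items=[14, 15, 10, 22, 6, 86]
  items=[14, 15, 10, 22, 6, 86], out=22

Final answer: 22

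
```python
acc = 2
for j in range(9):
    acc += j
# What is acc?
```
Trace:
  acc=2
  acc=2, j=0
  acc=3, j=1
  acc=5, j=2
  acc=8, j=3
  acc=12, j=4
  acc=17, j=5
  acc=23, j=6
  acc=30, j=7
  acc=38, j=8

Final answer: 38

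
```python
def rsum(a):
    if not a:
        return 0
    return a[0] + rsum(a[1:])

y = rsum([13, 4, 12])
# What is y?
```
Call trace:
rsum(a=[13, 4, 12])
  rsum(a=[4, 12])
    rsum(a=[12])
      rsum(a=[])
      -> return 0
    -> return 12
  -> return 16
-> return 29

Final answer: 29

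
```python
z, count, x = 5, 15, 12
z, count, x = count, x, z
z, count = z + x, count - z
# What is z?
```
Trace:
  z=5, count=15, x=12
  z=15, count=12, x=5
  z=20, count=-3, x=5

Final answer: 20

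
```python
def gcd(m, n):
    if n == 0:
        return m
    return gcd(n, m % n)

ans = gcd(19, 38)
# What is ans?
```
Call trace:
gcd(m=19, n=38)
  gcd(m=38, n=19)
    gcd(m=19, n=0)
    -> return 19
  -> return 19
-> return 19

Final answer: 19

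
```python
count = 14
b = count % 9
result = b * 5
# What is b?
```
Trace:
  count=14
  count=14, b=5
  count=14, b=5, result=25

Final answer: 5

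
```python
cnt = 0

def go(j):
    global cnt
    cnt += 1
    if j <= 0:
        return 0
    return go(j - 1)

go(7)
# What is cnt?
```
Call trace:
go(j=7)
  go(j=6)
    go(j=5)
      go(j=4)
        go(j=3)
          go(j=2)
            go(j=1)
              go(j=0)
              -> return 0
            -> return 0
          -> return 0
        -> return 0
      -> return 0
    -> return 0
  -> return 0
-> return 0

cnt is incremented once per call. go is entered once for each j = 7, 6, 5, 4, 3, 2, 1, 0 (the j <= 0 call returns without recursing), i.e. 7 + 1 calls.
cnt = 8

Final answer: 8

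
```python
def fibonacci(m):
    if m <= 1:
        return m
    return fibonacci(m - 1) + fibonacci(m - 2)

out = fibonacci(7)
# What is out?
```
Call trace (a repeated sub-call is expanded the first time; later identical calls just restate its return value):
fibonacci(m=7)
  fibonacci(m=6)
    fibonacci(m=5)
      fibonacci(m=4)
        fibonacci(m=3)
          fibonacci(m=2)
            fibonacci(m=1)
            -> return 1
            fibonacci(m=0)
            -> return 0
          -> return 1
          fibonacci(m=1)
          -> return 1
        -> return 2
        fibonacci(m=2) -> return 1  (same call as traced above)
      -> return 3
      fibonacci(m=3) -> return 2  (same call as traced above)
    -> return 5
    fibonacci(m=4) -> return 3  (same call as traced above)
  -> return 8
  fibonacci(m=5) -> return 5  (same call as traced above)
-> return 13

Final answer: 13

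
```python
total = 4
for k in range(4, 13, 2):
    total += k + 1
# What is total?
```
Trace:
  total=4
  total=9, k=4
  total=16, k=6
  total=25, k=8
  total=36, k=10
  total=49, k=12

Final answer: 49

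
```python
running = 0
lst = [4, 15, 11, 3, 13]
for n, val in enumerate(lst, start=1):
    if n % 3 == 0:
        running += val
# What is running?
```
Trace:
  running=0
  running=0, n=1, val=4
  running=0, n=2, val=15
  running=11, n=3, val=11
  running=11, n=4, val=3
  running=11, n=5, val=13

Final answer: 11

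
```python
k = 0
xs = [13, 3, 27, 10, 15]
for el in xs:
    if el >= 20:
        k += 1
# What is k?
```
Trace:
  k=0
  k=0, el=13
  k=0, el=3
  k=1, el=27
  k=1, el=10
  k=1, el=15

Final answer: 1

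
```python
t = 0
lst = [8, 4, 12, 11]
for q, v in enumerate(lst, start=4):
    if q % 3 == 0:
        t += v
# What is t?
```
Trace:
  t=0
  t=0, q=4, v=8
  t=0, q=5, v=4
  t=12, q=6, v=12
  t=12, q=7, v=11

Final answer: 12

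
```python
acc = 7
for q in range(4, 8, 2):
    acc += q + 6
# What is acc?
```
Trace:
  acc=7
  acc=17, q=4
  acc=29, q=6

Final answer: 29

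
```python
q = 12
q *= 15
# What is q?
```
Trace:
  q=12
  q=180

Final answer: 180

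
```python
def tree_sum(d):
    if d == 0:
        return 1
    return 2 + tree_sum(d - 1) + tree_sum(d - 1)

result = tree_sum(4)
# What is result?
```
Call trace (a repeated sub-call is expanded the first time; later identical calls just restate its return value):
tree_sum(d=4)
  tree_sum(d=3)
    tree_sum(d=2)
      tree_sum(d=1)
        tree_sum(d=0)
        -> return 1
        tree_sum(d=0)
        -> return 1
      -> return 4
      tree_sum(d=1) -> return 4  (same call as traced above)
    -> return 10
    tree_sum(d=2) -> return 10  (same call as traced above)
  -> return 22
  tree_sum(d=3) -> return 22  (same call as traced above)
-> return 46

Final answer: 46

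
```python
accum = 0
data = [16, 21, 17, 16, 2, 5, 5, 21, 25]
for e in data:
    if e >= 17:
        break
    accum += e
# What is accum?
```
Trace:
  accum=0
  accum=16, e=16
  accum=16, e=21

Final answer: 16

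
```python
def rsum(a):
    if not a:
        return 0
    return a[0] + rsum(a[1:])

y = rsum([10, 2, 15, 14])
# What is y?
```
Call trace:
rsum(a=[10, 2, 15, 14])
  rsum(a=[2, 15, 14])
    rsum(a=[15, 14])
      rsum(a=[14])
        rsum(a=[])
        -> return 0
      -> return 14
    -> return 29
  -> return 31
-> return 41

Final answer: 41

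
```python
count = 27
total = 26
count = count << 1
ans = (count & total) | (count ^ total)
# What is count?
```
Trace:
  count=27
  count=27, total=26
  count=54, total=26
  count=54, total=26, ans=62

Final answer: 54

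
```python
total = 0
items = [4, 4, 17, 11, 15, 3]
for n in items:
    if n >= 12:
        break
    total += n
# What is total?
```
Trace:
  total=0
  total=4, n=4
  total=8, n=4
  total=8, n=17

Final answer: 8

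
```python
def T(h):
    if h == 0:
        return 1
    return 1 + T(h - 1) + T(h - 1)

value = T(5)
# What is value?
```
Call trace (a repeated sub-call is expanded the first time; later identical calls just restate its return value):
T(h=5)
  T(h=4)
    T(h=3)
      T(h=2)
        T(h=1)
          T(h=0)
          -> return 1
          T(h=0)
          -> return 1
        -> return 3
        T(h=1) -> return 3  (same call as traced above)
      -> return 7
      T(h=2) -> return 7  (same call as traced above)
    -> return 15
    T(h=3) -> return 15  (same call as traced above)
  -> return 31
  T(h=4) -> return 31  (same call as traced above)
-> return 63

Final answer: 63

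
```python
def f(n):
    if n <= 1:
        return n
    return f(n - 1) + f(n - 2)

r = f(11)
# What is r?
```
Call trace (a repeated sub-call is expanded the first time; later identical calls just restate its return value):
f(n=11)
  f(n=10)
    f(n=9)
      f(n=8)
        f(n=7)
          f(n=6)
            f(n=5)
              f(n=4)
                f(n=3)
                  f(n=2)
                    f(n=1)
                    -> return 1
                    f(n=0)
                    -> return 0
                  -> return 1
                  f(n=1)
                  -> return 1
                -> return 2
                f(n=2) -> return 1  (same call as traced above)
              -> return 3
              f(n=3) -> return 2  (same call as traced above)
            -> return 5
            f(n=4) -> return 3  (same call as traced above)
          -> return 8
          f(n=5) -> return 5  (same call as traced above)
        -> return 13
        f(n=6) -> return 8  (same call as traced above)
      -> return 21
      f(n=7) -> return 13  (same call as traced above)
    -> return 34
    f(n=8) -> return 21  (same call as traced above)
  -> return 55
  f(n=9) -> return 34  (same call as traced above)
-> return 89

Final answer: 89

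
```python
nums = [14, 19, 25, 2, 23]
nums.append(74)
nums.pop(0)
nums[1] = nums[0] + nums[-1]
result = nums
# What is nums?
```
Trace:
  nums=[14, 19, 25, 2, 23]
  nums=[14, 19, 25, 2, 23, 74]
  nums=[19, 25, 2, 23, 74]
  nums=[19, 93, 2, 23, 74]
  nums=[19, 93, 2, 23, 74], result=[19, 93, 2, 23, 74]

Final answer: [19, 93, 2, 23, 74]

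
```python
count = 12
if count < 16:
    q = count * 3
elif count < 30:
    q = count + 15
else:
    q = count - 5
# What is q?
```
Trace:
  count=12
  count=12, q=36

Final answer: 36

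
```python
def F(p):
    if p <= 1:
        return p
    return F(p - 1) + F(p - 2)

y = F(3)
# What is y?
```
Call trace:
F(p=3)
  F(p=2)
    F(p=1)
    -> return 1
    F(p=0)
    -> return 0
  -> return 1
  F(p=1)
  -> return 1
-> return 2

Final answer: 2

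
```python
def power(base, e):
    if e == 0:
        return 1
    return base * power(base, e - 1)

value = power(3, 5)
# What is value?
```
Call trace:
power(base=3, e=5)
  power(base=3, e=4)
    power(base=3, e=3)
      power(base=3, e=2)
        power(base=3, e=1)
          power(base=3, e=0)
          -> return 1
        -> return 3
      -> return 9
    -> return 27
  -> return 81
-> return 243

Final answer: 243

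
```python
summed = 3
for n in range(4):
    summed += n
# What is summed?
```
Trace:
  summed=3
  summed=3, n=0
  summed=4, n=1
  summed=6, n=2
  summed=9, n=3

Final answer: 9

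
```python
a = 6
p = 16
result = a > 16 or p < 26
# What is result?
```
Trace:
  a=6
  a=6, p=16
  a=6, p=16, result=True

Final answer: True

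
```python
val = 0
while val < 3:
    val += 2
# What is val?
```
Trace:
  val=0
  val=2
  val=4

Final answer: 4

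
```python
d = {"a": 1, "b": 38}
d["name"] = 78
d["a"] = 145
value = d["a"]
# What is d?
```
Trace:
  d={'a': 1, 'b': 38}
  d={'a': 1, 'b': 38, 'name': 78}
  d={'a': 145, 'b': 38, 'name': 78}
  d={'a': 145, 'b': 38, 'name': 78}, value=145

Final answer: {'a': 145, 'b': 38, 'name': 78}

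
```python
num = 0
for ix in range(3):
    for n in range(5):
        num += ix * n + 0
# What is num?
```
Trace:
  num=0
  num=0, ix=0, n=0
  num=0, ix=0, n=1
  num=0, ix=0, n=2
  num=0, ix=0, n=3
  num=0, ix=0, n=4
  num=0, ix=1, n=0
  num=1, ix=1, n=1
  num=3, ix=1, n=2
  num=6, ix=1, n=3
  num=10, ix=1, n=4
  num=10, ix=2, n=0
  num=12, ix=2, n=1
  num=16, ix=2, n=2
  num=22, ix=2, n=3
  num=30, ix=2, n=4

Final answer: 30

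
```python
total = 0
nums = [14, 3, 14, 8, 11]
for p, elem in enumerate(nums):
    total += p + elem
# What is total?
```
Trace:
  total=0
  total=14, p=0, elem=14
  total=18, p=1, elem=3
  total=34, p=2, elem=14
  total=45, p=3, elem=8
  total=60, p=4, elem=11

Final answer: 60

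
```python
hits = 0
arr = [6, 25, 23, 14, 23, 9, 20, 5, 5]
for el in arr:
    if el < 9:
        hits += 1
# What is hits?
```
Trace:
  hits=0
  hits=1, el=6
  hits=1, el=25
  hits=1, el=23
  hits=1, el=14
  hits=1, el=23
  hits=1, el=9
  hits=1, el=20
  hits=2, el=5
  hits=3, el=5

Final answer: 3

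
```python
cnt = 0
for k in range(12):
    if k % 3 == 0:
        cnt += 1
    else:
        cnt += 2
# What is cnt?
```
Trace:
  cnt=0
  cnt=1, k=0
  cnt=3, k=1
  cnt=5, k=2
  cnt=6, k=3
  cnt=8, k=4
  cnt=10, k=5
  cnt=11, k=6
  cnt=13, k=7
  cnt=15, k=8
  cnt=16, k=9
  cnt=18, k=10
  cnt=20, k=11

Final answer: 20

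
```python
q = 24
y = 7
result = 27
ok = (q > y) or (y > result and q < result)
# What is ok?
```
Trace:
  q=24
  q=24, y=7
  q=24, y=7, result=27
  q=24, y=7, result=27, ok=True

Final answer: True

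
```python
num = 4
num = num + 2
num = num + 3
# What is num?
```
Trace:
  num=4
  num=6
  num=9

Final answer: 9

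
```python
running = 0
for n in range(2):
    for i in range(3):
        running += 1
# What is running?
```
Trace:
  running=0
  running=1, n=0, i=0
  running=2, n=0, i=1
  running=3, n=0, i=2
  running=4, n=1, i=0
  running=5, n=1, i=1
  running=6, n=1, i=2

Final answer: 6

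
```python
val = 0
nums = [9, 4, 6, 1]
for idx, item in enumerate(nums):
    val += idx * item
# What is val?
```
Trace:
  val=0
  val=0, idx=0, item=9
  val=4, idx=1, item=4
  val=16, idx=2, item=6
  val=19, idx=3, item=1

Final answer: 19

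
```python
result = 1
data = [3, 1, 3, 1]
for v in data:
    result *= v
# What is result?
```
Trace:
  result=1
  result=3, v=3
  result=3, v=1
  result=9, v=3
  result=9, v=1

Final answer: 9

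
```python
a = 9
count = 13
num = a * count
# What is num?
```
Trace:
  a=9
  a=9, count=13
  a=9, count=13, num=117

Final answer: 117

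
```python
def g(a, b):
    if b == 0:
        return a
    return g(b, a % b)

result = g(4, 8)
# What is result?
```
Call trace:
g(a=4, b=8)
  g(a=8, b=4)
    g(a=4, b=0)
    -> return 4
  -> return 4
-> return 4

Final answer: 4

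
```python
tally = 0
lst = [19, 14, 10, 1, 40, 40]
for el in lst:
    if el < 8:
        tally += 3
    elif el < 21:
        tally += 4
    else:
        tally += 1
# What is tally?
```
Trace:
  tally=0
  tally=4, el=19
  tally=8, el=14
  tally=12, el=10
  tally=15, el=1
  tally=16, el=40
  tally=17, el=40

Final answer: 17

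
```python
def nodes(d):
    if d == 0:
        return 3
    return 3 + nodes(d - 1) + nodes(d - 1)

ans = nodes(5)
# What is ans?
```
Call trace (a repeated sub-call is expanded the first time; later identical calls just restate its return value):
nodes(d=5)
  nodes(d=4)
    nodes(d=3)
      nodes(d=2)
        nodes(d=1)
          nodes(d=0)
          -> return 3
          nodes(d=0)
          -> return 3
        -> return 9
        nodes(d=1) -> return 9  (same call as traced above)
      -> return 21
      nodes(d=2) -> return 21  (same call as traced above)
    -> return 45
    nodes(d=3) -> return 45  (same call as traced above)
  -> return 93
  nodes(d=4) -> return 93  (same call as traced above)
-> return 189

Final answer: 189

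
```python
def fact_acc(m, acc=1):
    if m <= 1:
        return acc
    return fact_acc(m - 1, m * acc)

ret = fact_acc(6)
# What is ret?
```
Call trace:
fact_acc(m=6, acc=1)
  fact_acc(m=5, acc=6)
    fact_acc(m=4, acc=30)
      fact_acc(m=3, acc=120)
        fact_acc(m=2, acc=360)
          fact_acc(m=1, acc=720)
          -> return 720
        -> return 720
      -> return 720
    -> return 720
  -> return 720
-> return 720

Final answer: 720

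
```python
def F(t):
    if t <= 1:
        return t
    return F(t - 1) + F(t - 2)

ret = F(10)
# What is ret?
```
Call trace (a repeated sub-call is expanded the first time; later identical calls just restate its return value):
F(t=10)
  F(t=9)
    F(t=8)
      F(t=7)
        F(t=6)
          F(t=5)
            F(t=4)
              F(t=3)
                F(t=2)
                  F(t=1)
                  -> return 1
                  F(t=0)
                  -> return 0
                -> return 1
                F(t=1)
                -> return 1
              -> return 2
              F(t=2) -> return 1  (same call as traced above)
            -> return 3
            F(t=3) -> return 2  (same call as traced above)
          -> return 5
          F(t=4) -> return 3  (same call as traced above)
        -> return 8
        F(t=5) -> return 5  (same call as traced above)
      -> return 13
      F(t=6) -> return 8  (same call as traced above)
    -> return 21
    F(t=7) -> return 13  (same call as traced above)
  -> return 34
  F(t=8) -> return 21  (same call as traced above)
-> return 55

Final answer: 55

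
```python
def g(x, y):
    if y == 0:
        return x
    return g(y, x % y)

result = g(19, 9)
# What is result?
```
Call trace:
g(x=19, y=9)
  g(x=9, y=1)
    g(x=1, y=0)
    -> return 1
  -> return 1
-> return 1

Final answer: 1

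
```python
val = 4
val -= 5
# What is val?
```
Trace:
  val=4
  val=-1

Final answer: -1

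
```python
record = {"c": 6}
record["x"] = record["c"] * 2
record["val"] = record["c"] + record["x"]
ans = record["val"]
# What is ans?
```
Trace:
  record={'c': 6}
  record={'c': 6, 'x': 12}
  record={'c': 6, 'x': 12, 'val': 18}
  record={'c': 6, 'x': 12, 'val': 18}, ans=18

Final answer: 18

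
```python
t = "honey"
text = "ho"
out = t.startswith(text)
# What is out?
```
Trace:
  t='honey'
  t='honey', text='ho'
  t='honey', text='ho', out=True

Final answer: True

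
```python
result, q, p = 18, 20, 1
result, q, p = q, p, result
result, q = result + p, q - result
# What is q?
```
Trace:
  result=18, q=20, p=1
  result=20, q=1, p=18
  result=38, q=-19, p=18

Final answer: -19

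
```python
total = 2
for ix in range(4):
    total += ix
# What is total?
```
Trace:
  total=2
  total=2, ix=0
  total=3, ix=1
  total=5, ix=2
  total=8, ix=3

Final answer: 8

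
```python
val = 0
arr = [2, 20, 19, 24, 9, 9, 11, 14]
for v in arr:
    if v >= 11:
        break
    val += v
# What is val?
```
Trace:
  val=0
  val=2, v=2
  val=2, v=20

Final answer: 2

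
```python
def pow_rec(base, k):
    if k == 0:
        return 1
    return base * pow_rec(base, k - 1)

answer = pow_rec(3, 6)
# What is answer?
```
Call trace:
pow_rec(base=3, k=6)
  pow_rec(base=3, k=5)
    pow_rec(base=3, k=4)
      pow_rec(base=3, k=3)
        pow_rec(base=3, k=2)
          pow_rec(base=3, k=1)
            pow_rec(base=3, k=0)
            -> return 1
          -> return 3
        -> return 9
      -> return 27
    -> return 81
  -> return 243
-> return 729

Final answer: 729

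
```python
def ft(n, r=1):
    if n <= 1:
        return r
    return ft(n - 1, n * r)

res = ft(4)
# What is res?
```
Call trace:
ft(n=4, r=1)
  ft(n=3, r=4)
    ft(n=2, r=12)
      ft(n=1, r=24)
      -> return 24
    -> return 24
  -> return 24
-> return 24

Final answer: 24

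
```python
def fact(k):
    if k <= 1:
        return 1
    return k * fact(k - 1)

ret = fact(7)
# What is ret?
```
Call trace:
fact(k=7)
  fact(k=6)
    fact(k=5)
      fact(k=4)
        fact(k=3)
          fact(k=2)
            fact(k=1)
            -> return 1
          -> return 2
        -> return 6
      -> return 24
    -> return 120
  -> return 720
-> return 5040

Final answer: 5040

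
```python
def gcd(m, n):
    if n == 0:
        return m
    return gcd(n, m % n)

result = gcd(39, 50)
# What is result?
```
Call trace:
gcd(m=39, n=50)
  gcd(m=50, n=39)
    gcd(m=39, n=11)
      gcd(m=11, n=6)
        gcd(m=6, n=5)
          gcd(m=5, n=1)
            gcd(m=1, n=0)
            -> return 1
          -> return 1
        -> return 1
      -> return 1
    -> return 1
  -> return 1
-> return 1

Final answer: 1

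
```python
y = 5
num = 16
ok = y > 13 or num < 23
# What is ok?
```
Trace:
  y=5
  y=5, num=16
  y=5, num=16, ok=True

Final answer: True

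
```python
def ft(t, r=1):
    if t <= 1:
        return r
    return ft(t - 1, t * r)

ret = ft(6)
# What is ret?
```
Call trace:
ft(t=6, r=1)
  ft(t=5, r=6)
    ft(t=4, r=30)
      ft(t=3, r=120)
        ft(t=2, r=360)
          ft(t=1, r=720)
          -> return 720
        -> return 720
      -> return 720
    -> return 720
  -> return 720
-> return 720

Final answer: 720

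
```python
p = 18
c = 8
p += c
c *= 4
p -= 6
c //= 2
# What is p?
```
Trace:
  p=18
  p=18, c=8
  p=26, c=8
  p=26, c=32
  p=20, c=32
  p=20, c=16

Final answer: 20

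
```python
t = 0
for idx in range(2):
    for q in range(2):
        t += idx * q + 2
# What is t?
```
Trace:
  t=0
  t=2, idx=0, q=0
  t=4, idx=0, q=1
  t=6, idx=1, q=0
  t=9, idx=1, q=1

Final answer: 9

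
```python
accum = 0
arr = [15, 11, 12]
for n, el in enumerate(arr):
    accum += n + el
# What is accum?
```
Trace:
  accum=0
  accum=15, n=0, el=15
  accum=27, n=1, el=11
  accum=41, n=2, el=12

Final answer: 41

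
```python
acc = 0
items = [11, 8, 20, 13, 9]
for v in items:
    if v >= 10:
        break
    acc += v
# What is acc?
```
Trace:
  acc=0
  acc=0, v=11

Final answer: 0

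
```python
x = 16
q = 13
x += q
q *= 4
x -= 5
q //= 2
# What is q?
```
Trace:
  x=16
  x=16, q=13
  x=29, q=13
  x=29, q=52
  x=24, q=52
  x=24, q=26

Final answer: 26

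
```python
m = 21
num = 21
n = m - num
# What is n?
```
Trace:
  m=21
  m=21, num=21
  m=21, num=21, n=0

Final answer: 0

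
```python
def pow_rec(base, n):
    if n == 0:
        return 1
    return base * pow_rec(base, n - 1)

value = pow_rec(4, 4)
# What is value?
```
Call trace:
pow_rec(base=4, n=4)
  pow_rec(base=4, n=3)
    pow_rec(base=4, n=2)
      pow_rec(base=4, n=1)
        pow_rec(base=4, n=0)
        -> return 1
      -> return 4
    -> return 16
  -> return 64
-> return 256

Final answer: 256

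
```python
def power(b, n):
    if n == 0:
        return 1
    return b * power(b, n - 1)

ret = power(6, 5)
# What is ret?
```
Call trace:
power(b=6, n=5)
  power(b=6, n=4)
    power(b=6, n=3)
      power(b=6, n=2)
        power(b=6, n=1)
          power(b=6, n=0)
          -> return 1
        -> return 6
      -> return 36
    -> return 216
  -> return 1296
-> return 7776

Final answer: 7776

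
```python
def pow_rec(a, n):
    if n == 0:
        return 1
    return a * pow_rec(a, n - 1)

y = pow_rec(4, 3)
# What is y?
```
Call trace:
pow_rec(a=4, n=3)
  pow_rec(a=4, n=2)
    pow_rec(a=4, n=1)
      pow_rec(a=4, n=0)
      -> return 1
    -> return 4
  -> return 16
-> return 64

Final answer: 64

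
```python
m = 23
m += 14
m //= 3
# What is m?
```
Trace:
  m=23
  m=37
  m=12

Final answer: 12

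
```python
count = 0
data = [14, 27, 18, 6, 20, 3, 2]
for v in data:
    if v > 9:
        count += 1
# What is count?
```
Trace:
  count=0
  count=1, v=14
  count=2, v=27
  count=3, v=18
  count=3, v=6
  count=4, v=20
  count=4, v=3
  count=4, v=2

Final answer: 4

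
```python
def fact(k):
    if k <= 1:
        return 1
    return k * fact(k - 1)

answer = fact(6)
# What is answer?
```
Call trace:
fact(k=6)
  fact(k=5)
    fact(k=4)
      fact(k=3)
        fact(k=2)
          fact(k=1)
          -> return 1
        -> return 2
      -> return 6
    -> return 24
  -> return 120
-> return 720

Final answer: 720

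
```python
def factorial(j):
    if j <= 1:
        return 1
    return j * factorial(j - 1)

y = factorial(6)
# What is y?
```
Call trace:
factorial(j=6)
  factorial(j=5)
    factorial(j=4)
      factorial(j=3)
        factorial(j=2)
          factorial(j=1)
          -> return 1
        -> return 2
      -> return 6
    -> return 24
  -> return 120
-> return 720

Final answer: 720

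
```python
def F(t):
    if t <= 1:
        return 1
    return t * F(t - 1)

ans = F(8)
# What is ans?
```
Call trace:
F(t=8)
  F(t=7)
    F(t=6)
      F(t=5)
        F(t=4)
          F(t=3)
            F(t=2)
              F(t=1)
              -> return 1
            -> return 2
          -> return 6
        -> return 24
      -> return 120
    -> return 720
  -> return 5040
-> return 40320

Final answer: 40320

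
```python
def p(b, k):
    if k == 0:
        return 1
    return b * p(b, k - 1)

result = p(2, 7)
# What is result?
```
Call trace:
p(b=2, k=7)
  p(b=2, k=6)
    p(b=2, k=5)
      p(b=2, k=4)
        p(b=2, k=3)
          p(b=2, k=2)
            p(b=2, k=1)
              p(b=2, k=0)
              -> return 1
            -> return 2
          -> return 4
        -> return 8
      -> return 16
    -> return 32
  -> return 64
-> return 128

Final answer: 128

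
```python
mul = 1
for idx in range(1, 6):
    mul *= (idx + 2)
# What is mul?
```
Trace:
  mul=1
  mul=3, idx=1
  mul=12, idx=2
  mul=60, idx=3
  mul=360, idx=4
  mul=2520, idx=5

Final answer: 2520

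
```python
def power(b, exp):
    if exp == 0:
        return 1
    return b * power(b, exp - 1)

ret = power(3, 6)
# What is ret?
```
Call trace:
power(b=3, exp=6)
  power(b=3, exp=5)
    power(b=3, exp=4)
      power(b=3, exp=3)
        power(b=3, exp=2)
          power(b=3, exp=1)
            power(b=3, exp=0)
            -> return 1
          -> return 3
        -> return 9
      -> return 27
    -> return 81
  -> return 243
-> return 729

Final answer: 729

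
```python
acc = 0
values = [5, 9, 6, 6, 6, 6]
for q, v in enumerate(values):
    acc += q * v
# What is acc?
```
Trace:
  acc=0
  acc=0, q=0, v=5
  acc=9, q=1, v=9
  acc=21, q=2, v=6
  acc=39, q=3, v=6
  acc=63, q=4, v=6
  acc=93, q=5, v=6

Final answer: 93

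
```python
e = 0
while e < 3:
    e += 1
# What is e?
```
Trace:
  e=0
  e=1
  e=2
  e=3

Final answer: 3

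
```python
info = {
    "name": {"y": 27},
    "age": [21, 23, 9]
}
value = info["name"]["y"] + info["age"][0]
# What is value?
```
Trace:
  info={'name': {'y': 27}, 'age': [21, 23, 9]}
  info={'name': {'y': 27}, 'age': [21, 23, 9]}, value=48

Final answer: 48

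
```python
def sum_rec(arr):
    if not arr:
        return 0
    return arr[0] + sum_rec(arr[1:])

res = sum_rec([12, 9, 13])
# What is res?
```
Call trace:
sum_rec(arr=[12, 9, 13])
  sum_rec(arr=[9, 13])
    sum_rec(arr=[13])
      sum_rec(arr=[])
      -> return 0
    -> return 13
  -> return 22
-> return 34

Final answer: 34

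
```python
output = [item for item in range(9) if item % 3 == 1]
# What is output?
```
Trace:
  item=0
  item=1
  item=2
  item=3
  item=4
  item=5
  item=6
  item=7
  item=8
  output=[1, 4, 7]

Final answer: [1, 4, 7]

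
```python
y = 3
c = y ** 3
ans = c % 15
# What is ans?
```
Trace:
  y=3
  y=3, c=27
  y=3, c=27, ans=12

Final answer: 12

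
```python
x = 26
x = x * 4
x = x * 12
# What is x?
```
Trace:
  x=26
  x=104
  x=1248

Final answer: 1248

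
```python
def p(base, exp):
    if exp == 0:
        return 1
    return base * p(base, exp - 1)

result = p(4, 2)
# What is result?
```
Call trace:
p(base=4, exp=2)
  p(base=4, exp=1)
    p(base=4, exp=0)
    -> return 1
  -> return 4
-> return 16

Final answer: 16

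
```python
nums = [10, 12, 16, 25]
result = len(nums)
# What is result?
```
Trace:
  nums=[10, 12, 16, 25]
  nums=[10, 12, 16, 25], result=4

Final answer: 4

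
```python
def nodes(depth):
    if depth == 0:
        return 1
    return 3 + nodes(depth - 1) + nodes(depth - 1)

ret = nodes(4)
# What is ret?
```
Call trace (a repeated sub-call is expanded the first time; later identical calls just restate its return value):
nodes(depth=4)
  nodes(depth=3)
    nodes(depth=2)
      nodes(depth=1)
        nodes(depth=0)
        -> return 1
        nodes(depth=0)
        -> return 1
      -> return 5
      nodes(depth=1) -> return 5  (same call as traced above)
    -> return 13
    nodes(depth=2) -> return 13  (same call as traced above)
  -> return 29
  nodes(depth=3) -> return 29  (same call as traced above)
-> return 61

Final answer: 61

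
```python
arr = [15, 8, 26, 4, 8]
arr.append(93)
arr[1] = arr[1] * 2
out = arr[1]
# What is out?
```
Trace:
  arr=[15, 8, 26, 4, 8]
  arr=[15, 8, 26, 4, 8, 93]
  arr=[15, 16, 26, 4, 8, 93]
  arr=[15, 16, 26, 4, 8, 93], out=16

Final answer: 16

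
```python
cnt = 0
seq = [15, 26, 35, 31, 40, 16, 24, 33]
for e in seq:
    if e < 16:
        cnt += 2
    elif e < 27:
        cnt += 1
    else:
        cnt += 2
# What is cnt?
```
Trace:
  cnt=0
  cnt=2, e=15
  cnt=3, e=26
  cnt=5, e=35
  cnt=7, e=31
  cnt=9, e=40
  cnt=10, e=16
  cnt=11, e=24
  cnt=13, e=33

Final answer: 13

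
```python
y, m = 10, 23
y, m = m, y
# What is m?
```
Trace:
  y=10, m=23
  y=23, m=10

Final answer: 10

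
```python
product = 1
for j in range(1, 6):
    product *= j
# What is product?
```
Trace:
  product=1
  product=1, j=1
  product=2, j=2
  product=6, j=3
  product=24, j=4
  product=120, j=5

Final answer: 120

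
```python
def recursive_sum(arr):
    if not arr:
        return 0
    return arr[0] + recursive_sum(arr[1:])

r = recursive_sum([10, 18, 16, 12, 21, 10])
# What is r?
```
Call trace:
recursive_sum(arr=[10, 18, 16, 12, 21, 10])
  recursive_sum(arr=[18, 16, 12, 21, 10])
    recursive_sum(arr=[16, 12, 21, 10])
      recursive_sum(arr=[12, 21, 10])
        recursive_sum(arr=[21, 10])
          recursive_sum(arr=[10])
            recursive_sum(arr=[])
            -> return 0
          -> return 10
        -> return 31
      -> return 43
    -> return 59
  -> return 77
-> return 87

Final answer: 87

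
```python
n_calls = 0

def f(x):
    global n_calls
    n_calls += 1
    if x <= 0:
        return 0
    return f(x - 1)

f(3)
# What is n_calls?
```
Call trace:
f(x=3)
  f(x=2)
    f(x=1)
      f(x=0)
      -> return 0
    -> return 0
  -> return 0
-> return 0

n_calls is incremented once per call. f is entered once for each x = 3, 2, 1, 0 (the x <= 0 call returns without recursing), i.e. 3 + 1 calls.
n_calls = 4

Final answer: 4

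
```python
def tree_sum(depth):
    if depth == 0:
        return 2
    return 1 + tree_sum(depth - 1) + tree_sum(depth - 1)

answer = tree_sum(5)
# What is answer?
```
Call trace (a repeated sub-call is expanded the first time; later identical calls just restate its return value):
tree_sum(depth=5)
  tree_sum(depth=4)
    tree_sum(depth=3)
      tree_sum(depth=2)
        tree_sum(depth=1)
          tree_sum(depth=0)
          -> return 2
          tree_sum(depth=0)
          -> return 2
        -> return 5
        tree_sum(depth=1) -> return 5  (same call as traced above)
      -> return 11
      tree_sum(depth=2) -> return 11  (same call as traced above)
    -> return 23
    tree_sum(depth=3) -> return 23  (same call as traced above)
  -> return 47
  tree_sum(depth=4) -> return 47  (same call as traced above)
-> return 95

Final answer: 95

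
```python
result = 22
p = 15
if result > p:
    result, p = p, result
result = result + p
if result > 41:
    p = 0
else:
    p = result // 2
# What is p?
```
Trace:
  result=22
  result=22, p=15
  result=15, p=22
  result=37, p=22
  result=37, p=18

Final answer: 18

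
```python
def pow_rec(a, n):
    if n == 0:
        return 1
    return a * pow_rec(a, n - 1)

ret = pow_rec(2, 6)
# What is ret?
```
Call trace:
pow_rec(a=2, n=6)
  pow_rec(a=2, n=5)
    pow_rec(a=2, n=4)
      pow_rec(a=2, n=3)
        pow_rec(a=2, n=2)
          pow_rec(a=2, n=1)
            pow_rec(a=2, n=0)
            -> return 1
          -> return 2
        -> return 4
      -> return 8
    -> return 16
  -> return 32
-> return 64

Final answer: 64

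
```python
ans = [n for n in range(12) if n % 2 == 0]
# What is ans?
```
Trace:
  n=0
  n=1
  n=2
  n=3
  n=4
  n=5
  n=6
  n=7
  n=8
  n=9
  n=10
  n=11
  ans=[0, 2, 4, 6, 8, 10]

Final answer: [0, 2, 4, 6, 8, 10]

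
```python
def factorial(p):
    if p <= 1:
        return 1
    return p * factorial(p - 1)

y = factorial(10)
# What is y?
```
Call trace:
factorial(p=10)
  factorial(p=9)
    factorial(p=8)
      factorial(p=7)
        factorial(p=6)
          factorial(p=5)
            factorial(p=4)
              factorial(p=3)
                factorial(p=2)
                  factorial(p=1)
                  -> return 1
                -> return 2
              -> return 6
            -> return 24
          -> return 120
        -> return 720
      -> return 5040
    -> return 40320
  -> return 362880
-> return 3628800

Final answer: 3628800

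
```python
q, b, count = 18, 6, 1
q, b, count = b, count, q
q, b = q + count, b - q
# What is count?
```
Trace:
  q=18, b=6, count=1
  q=6, b=1, count=18
  q=24, b=-5, count=18

Final answer: 18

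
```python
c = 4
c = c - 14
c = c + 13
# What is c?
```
Trace:
  c=4
  c=-10
  c=3

Final answer: 3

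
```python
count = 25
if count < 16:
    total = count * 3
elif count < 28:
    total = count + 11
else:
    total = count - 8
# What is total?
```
Trace:
  count=25
  count=25, total=36

Final answer: 36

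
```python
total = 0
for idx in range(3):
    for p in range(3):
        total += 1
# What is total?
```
Trace:
  total=0
  total=1, idx=0, p=0
  total=2, idx=0, p=1
  total=3, idx=0, p=2
  total=4, idx=1, p=0
  total=5, idx=1, p=1
  total=6, idx=1, p=2
  total=7, idx=2, p=0
  total=8, idx=2, p=1
  total=9, idx=2, p=2

Final answer: 9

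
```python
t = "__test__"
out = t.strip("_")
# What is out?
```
Trace:
  t='__test__'
  t='__test__', out='test'

Final answer: 'test'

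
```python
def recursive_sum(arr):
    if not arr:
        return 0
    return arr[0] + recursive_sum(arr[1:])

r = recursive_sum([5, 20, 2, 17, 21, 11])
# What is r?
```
Call trace:
recursive_sum(arr=[5, 20, 2, 17, 21, 11])
  recursive_sum(arr=[20, 2, 17, 21, 11])
    recursive_sum(arr=[2, 17, 21, 11])
      recursive_sum(arr=[17, 21, 11])
        recursive_sum(arr=[21, 11])
          recursive_sum(arr=[11])
            recursive_sum(arr=[])
            -> return 0
          -> return 11
        -> return 32
      -> return 49
    -> return 51
  -> return 71
-> return 76

Final answer: 76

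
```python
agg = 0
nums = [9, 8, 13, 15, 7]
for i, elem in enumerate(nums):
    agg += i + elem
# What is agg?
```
Trace:
  agg=0
  agg=9, i=0, elem=9
  agg=18, i=1, elem=8
  agg=33, i=2, elem=13
  agg=51, i=3, elem=15
  agg=62, i=4, elem=7

Final answer: 62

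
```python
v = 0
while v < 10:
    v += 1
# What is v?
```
Trace:
  v=0
  v=1
  v=2
  v=3
  v=4
  v=5
  v=6
  v=7
  v=8
  v=9
  v=10

Final answer: 10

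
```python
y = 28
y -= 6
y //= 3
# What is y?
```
Trace:
  y=28
  y=22
  y=7

Final answer: 7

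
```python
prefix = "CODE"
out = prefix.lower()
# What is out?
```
Trace:
  prefix='CODE'
  prefix='CODE', out='code'

Final answer: 'code'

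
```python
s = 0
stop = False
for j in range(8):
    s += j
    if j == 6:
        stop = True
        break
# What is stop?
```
Trace:
  s=0
  s=0, stop=False
  s=0, stop=False, j=0
  s=1, stop=False, j=1
  s=3, stop=False, j=2
  s=6, stop=False, j=3
  s=10, stop=False, j=4
  s=15, stop=False, j=5
  s=21, stop=True, j=6

Final answer: True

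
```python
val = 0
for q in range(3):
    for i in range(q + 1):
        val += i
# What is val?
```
Trace:
  val=0
  val=0, q=0, i=0
  val=0, q=1, i=0
  val=1, q=1, i=1
  val=1, q=2, i=0
  val=2, q=2, i=1
  val=4, q=2, i=2

Final answer: 4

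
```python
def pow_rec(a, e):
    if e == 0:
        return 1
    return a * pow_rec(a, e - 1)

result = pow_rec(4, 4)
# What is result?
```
Call trace:
pow_rec(a=4, e=4)
  pow_rec(a=4, e=3)
    pow_rec(a=4, e=2)
      pow_rec(a=4, e=1)
        pow_rec(a=4, e=0)
        -> return 1
      -> return 4
    -> return 16
  -> return 64
-> return 256

Final answer: 256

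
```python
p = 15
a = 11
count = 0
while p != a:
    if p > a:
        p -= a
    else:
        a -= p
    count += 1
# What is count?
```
Trace:
  p=15
  p=15, a=11
  p=15, a=11, count=0
  p=4, a=11, count=1
  p=4, a=7, count=2
  p=4, a=3, count=3
  p=1, a=3, count=4
  p=1, a=2, count=5
  p=1, a=1, count=6

Final answer: 6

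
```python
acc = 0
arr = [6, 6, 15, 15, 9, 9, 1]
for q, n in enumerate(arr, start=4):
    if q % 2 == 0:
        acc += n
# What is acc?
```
Trace:
  acc=0
  acc=6, q=4, n=6
  acc=6, q=5, n=6
  acc=21, q=6, n=15
  acc=21, q=7, n=15
  acc=30, q=8, n=9
  acc=30, q=9, n=9
  acc=31, q=10, n=1

Final answer: 31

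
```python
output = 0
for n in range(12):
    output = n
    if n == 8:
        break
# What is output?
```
Trace:
  output=0
  output=0, n=0
  output=1, n=1
  output=2, n=2
  output=3, n=3
  output=4, n=4
  output=5, n=5
  output=6, n=6
  output=7, n=7
  output=8, n=8

Final answer: 8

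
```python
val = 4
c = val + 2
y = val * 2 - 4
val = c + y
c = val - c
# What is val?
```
Trace:
  val=4
  val=4, c=6
  val=4, c=6, y=4
  val=10, c=6, y=4
  val=10, c=4, y=4

Final answer: 10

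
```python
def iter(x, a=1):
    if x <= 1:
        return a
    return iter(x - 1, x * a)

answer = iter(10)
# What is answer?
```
Call trace:
iter(x=10, a=1)
  iter(x=9, a=10)
    iter(x=8, a=90)
      iter(x=7, a=720)
        iter(x=6, a=5040)
          iter(x=5, a=30240)
            iter(x=4, a=151200)
              iter(x=3, a=604800)
                iter(x=2, a=1814400)
                  iter(x=1, a=3628800)
                  -> return 3628800
                -> return 3628800
              -> return 3628800
            -> return 3628800
          -> return 3628800
        -> return 3628800
      -> return 3628800
    -> return 3628800
  -> return 3628800
-> return 3628800

Final answer: 3628800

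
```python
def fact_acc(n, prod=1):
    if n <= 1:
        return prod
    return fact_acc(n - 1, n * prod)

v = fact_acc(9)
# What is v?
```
Call trace:
fact_acc(n=9, prod=1)
  fact_acc(n=8, prod=9)
    fact_acc(n=7, prod=72)
      fact_acc(n=6, prod=504)
        fact_acc(n=5, prod=3024)
          fact_acc(n=4, prod=15120)
            fact_acc(n=3, prod=60480)
              fact_acc(n=2, prod=181440)
                fact_acc(n=1, prod=362880)
                -> return 362880
              -> return 362880
            -> return 362880
          -> return 362880
        -> return 362880
      -> return 362880
    -> return 362880
  -> return 362880
-> return 362880

Final answer: 362880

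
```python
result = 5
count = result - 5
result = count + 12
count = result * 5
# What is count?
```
Trace:
  result=5
  result=5, count=0
  result=12, count=0
  result=12, count=60

Final answer: 60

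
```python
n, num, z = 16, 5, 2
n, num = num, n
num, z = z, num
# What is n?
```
Trace:
  n=16, num=5, z=2
  n=5, num=16, z=2
  n=5, num=2, z=16

Final answer: 5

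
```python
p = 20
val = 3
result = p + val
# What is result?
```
Trace:
  p=20
  p=20, val=3
  p=20, val=3, result=23

Final answer: 23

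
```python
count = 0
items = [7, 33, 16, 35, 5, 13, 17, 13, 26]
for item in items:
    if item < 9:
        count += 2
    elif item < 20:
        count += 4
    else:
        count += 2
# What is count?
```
Trace:
  count=0
  count=2, item=7
  count=4, item=33
  count=8, item=16
  count=10, item=35
  count=12, item=5
  count=16, item=13
  count=20, item=17
  count=24, item=13
  count=26, item=26

Final answer: 26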